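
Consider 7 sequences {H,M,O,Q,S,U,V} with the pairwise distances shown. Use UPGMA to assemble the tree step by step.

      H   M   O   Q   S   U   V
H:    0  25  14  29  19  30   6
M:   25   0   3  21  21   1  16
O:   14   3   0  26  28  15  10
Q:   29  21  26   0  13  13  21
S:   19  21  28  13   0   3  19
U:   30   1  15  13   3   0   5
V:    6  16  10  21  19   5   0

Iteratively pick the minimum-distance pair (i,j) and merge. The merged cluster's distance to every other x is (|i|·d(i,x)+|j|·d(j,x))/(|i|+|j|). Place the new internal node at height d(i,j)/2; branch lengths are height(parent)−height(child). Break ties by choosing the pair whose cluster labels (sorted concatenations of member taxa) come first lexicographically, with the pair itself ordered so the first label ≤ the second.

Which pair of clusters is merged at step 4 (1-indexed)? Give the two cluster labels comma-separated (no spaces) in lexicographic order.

Q,S

iteration 1: select M,U (d=1); attach at lengths (1/2, 1/2); label the merged cluster MU
  updated: d(H,MU)=55/2, d(MU,O)=9, d(MU,Q)=17, d(MU,S)=12, d(MU,V)=21/2
iteration 2: select H,V (d=6); attach at lengths (3, 3); label the merged cluster HV
  updated: d(HV,MU)=19, d(HV,O)=12, d(HV,Q)=25, d(HV,S)=19
iteration 3: select MU,O (d=9); attach at lengths (4, 9/2); label the merged cluster MOU
  updated: d(HV,MOU)=50/3, d(MOU,Q)=20, d(MOU,S)=52/3
iteration 4: select Q,S (d=13); attach at lengths (13/2, 13/2); label the merged cluster QS
  updated: d(HV,QS)=22, d(MOU,QS)=56/3
iteration 5: select HV,MOU (d=50/3); attach at lengths (16/3, 23/6); label the merged cluster HMOUV
  updated: d(HMOUV,QS)=20
iteration 6: select HMOUV,QS (d=20); attach at lengths (5/3, 7/2); label the merged cluster HMOQSUV
final tree: (((H:3,V:3):16/3,((M:1/2,U:1/2):4,O:9/2):23/6):5/3,(Q:13/2,S:13/2):7/2)
total length: 257/6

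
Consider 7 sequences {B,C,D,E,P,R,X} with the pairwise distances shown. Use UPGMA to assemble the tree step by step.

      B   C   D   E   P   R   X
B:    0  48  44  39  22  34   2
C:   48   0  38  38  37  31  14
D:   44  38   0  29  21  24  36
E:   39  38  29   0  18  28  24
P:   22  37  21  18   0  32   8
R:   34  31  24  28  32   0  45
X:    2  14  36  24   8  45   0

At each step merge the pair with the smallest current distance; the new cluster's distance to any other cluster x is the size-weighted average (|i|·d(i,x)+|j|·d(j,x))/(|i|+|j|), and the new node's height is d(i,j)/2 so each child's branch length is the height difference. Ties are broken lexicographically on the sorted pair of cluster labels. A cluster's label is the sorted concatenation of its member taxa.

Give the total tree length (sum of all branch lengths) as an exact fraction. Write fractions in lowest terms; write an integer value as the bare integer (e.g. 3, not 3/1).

4087/48

step 1: merge (B,X) at d=2; branch lengths B→1, X→1; new cluster BX
  updated: d(BX,C)=31, d(BX,D)=40, d(BX,E)=63/2, d(BX,P)=15, d(BX,R)=79/2
step 2: merge (BX,P) at d=15; branch lengths BX→13/2, P→15/2; new cluster BPX
  updated: d(BPX,C)=33, d(BPX,D)=101/3, d(BPX,E)=27, d(BPX,R)=37
step 3: merge (D,R) at d=24; branch lengths D→12, R→12; new cluster DR
  updated: d(BPX,DR)=106/3, d(C,DR)=69/2, d(DR,E)=57/2
step 4: merge (BPX,E) at d=27; branch lengths BPX→6, E→27/2; new cluster BEPX
  updated: d(BEPX,C)=137/4, d(BEPX,DR)=269/8
step 5: merge (BEPX,DR) at d=269/8; branch lengths BEPX→53/16, DR→77/16; new cluster BDEPRX
  updated: d(BDEPRX,C)=103/3
step 6: merge (BDEPRX,C) at d=103/3; branch lengths BDEPRX→17/48, C→103/6; new cluster BCDEPRX
final tree: (((((B:1,X:1):13/2,P:15/2):6,E:27/2):53/16,(D:12,R:12):77/16):17/48,C:103/6)
total length: 4087/48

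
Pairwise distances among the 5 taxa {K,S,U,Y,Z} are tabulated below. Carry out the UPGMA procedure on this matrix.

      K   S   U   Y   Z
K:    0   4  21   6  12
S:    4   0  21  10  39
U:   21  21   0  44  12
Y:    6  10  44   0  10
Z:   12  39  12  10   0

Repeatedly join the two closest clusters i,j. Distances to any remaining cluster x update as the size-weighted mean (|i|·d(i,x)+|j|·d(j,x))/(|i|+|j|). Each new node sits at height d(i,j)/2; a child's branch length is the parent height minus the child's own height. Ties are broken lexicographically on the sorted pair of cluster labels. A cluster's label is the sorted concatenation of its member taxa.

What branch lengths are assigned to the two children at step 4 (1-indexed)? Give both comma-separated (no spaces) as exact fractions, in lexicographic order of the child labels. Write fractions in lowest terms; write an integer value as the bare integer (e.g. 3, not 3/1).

33/4,25/4

1. join K+S (d=4) ⇒ KS; edges |K|=2, |S|=2
  updated: d(KS,U)=21, d(KS,Y)=8, d(KS,Z)=51/2
2. join KS+Y (d=8) ⇒ KSY; edges |KS|=2, |Y|=4
  updated: d(KSY,U)=86/3, d(KSY,Z)=61/3
3. join U+Z (d=12) ⇒ UZ; edges |U|=6, |Z|=6
  updated: d(KSY,UZ)=49/2
4. join KSY+UZ (d=49/2) ⇒ KSUYZ; edges |KSY|=33/4, |UZ|=25/4
final tree: (((K:2,S:2):2,Y:4):33/4,(U:6,Z:6):25/4)
total length: 73/2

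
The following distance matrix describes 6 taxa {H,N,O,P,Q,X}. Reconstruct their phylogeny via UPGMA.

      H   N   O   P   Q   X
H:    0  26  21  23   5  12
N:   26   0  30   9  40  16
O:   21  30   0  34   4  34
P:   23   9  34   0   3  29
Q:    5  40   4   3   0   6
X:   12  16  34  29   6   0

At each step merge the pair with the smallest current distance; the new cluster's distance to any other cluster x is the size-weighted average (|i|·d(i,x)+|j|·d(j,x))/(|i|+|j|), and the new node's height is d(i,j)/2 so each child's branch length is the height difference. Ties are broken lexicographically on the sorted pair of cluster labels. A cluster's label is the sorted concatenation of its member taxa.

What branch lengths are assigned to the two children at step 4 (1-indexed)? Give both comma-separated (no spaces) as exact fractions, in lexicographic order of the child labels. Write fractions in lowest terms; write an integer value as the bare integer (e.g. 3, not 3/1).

7/2,91/8

1. join P+Q (d=3) ⇒ PQ; edges |P|=3/2, |Q|=3/2
  updated: d(H,PQ)=14, d(N,PQ)=49/2, d(O,PQ)=19, d(PQ,X)=35/2
2. join H+X (d=12) ⇒ HX; edges |H|=6, |X|=6
  updated: d(HX,N)=21, d(HX,O)=55/2, d(HX,PQ)=63/4
3. join HX+PQ (d=63/4) ⇒ HPQX; edges |HX|=15/8, |PQ|=51/8
  updated: d(HPQX,N)=91/4, d(HPQX,O)=93/4
4. join HPQX+N (d=91/4) ⇒ HNPQX; edges |HPQX|=7/2, |N|=91/8
  updated: d(HNPQX,O)=123/5
5. join HNPQX+O (d=123/5) ⇒ HNOPQX; edges |HNPQX|=37/40, |O|=123/10
final tree: ((((H:6,X:6):15/8,(P:3/2,Q:3/2):51/8):7/2,N:91/8):37/40,O:123/10)
total length: 1027/20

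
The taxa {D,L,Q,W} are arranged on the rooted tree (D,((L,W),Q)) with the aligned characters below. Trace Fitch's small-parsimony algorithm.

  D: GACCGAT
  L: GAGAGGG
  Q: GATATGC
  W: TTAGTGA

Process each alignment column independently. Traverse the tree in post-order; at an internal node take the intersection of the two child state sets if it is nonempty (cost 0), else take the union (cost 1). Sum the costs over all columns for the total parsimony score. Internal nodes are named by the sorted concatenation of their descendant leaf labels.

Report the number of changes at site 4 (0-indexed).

LW@0: {G} ∪ {T} = {G,T} (union, +1)
LQW@0: {G,T} ∩ {G} = {G} (intersection, +0)
DLQW@0: {G} ∩ {G} = {G} (intersection, +0)
LW@1: {A} ∪ {T} = {A,T} (union, +1)
LQW@1: {A,T} ∩ {A} = {A} (intersection, +0)
DLQW@1: {A} ∩ {A} = {A} (intersection, +0)
LW@2: {G} ∪ {A} = {A,G} (union, +1)
LQW@2: {A,G} ∪ {T} = {A,G,T} (union, +1)
DLQW@2: {C} ∪ {A,G,T} = {A,C,G,T} (union, +1)
LW@3: {A} ∪ {G} = {A,G} (union, +1)
LQW@3: {A,G} ∩ {A} = {A} (intersection, +0)
DLQW@3: {C} ∪ {A} = {A,C} (union, +1)
LW@4: {G} ∪ {T} = {G,T} (union, +1)
LQW@4: {G,T} ∩ {T} = {T} (intersection, +0)
DLQW@4: {G} ∪ {T} = {G,T} (union, +1)
LW@5: {G} ∩ {G} = {G} (intersection, +0)
LQW@5: {G} ∩ {G} = {G} (intersection, +0)
DLQW@5: {A} ∪ {G} = {A,G} (union, +1)
LW@6: {G} ∪ {A} = {A,G} (union, +1)
LQW@6: {A,G} ∪ {C} = {A,C,G} (union, +1)
DLQW@6: {T} ∪ {A,C,G} = {A,C,G,T} (union, +1)
per-site changes: [1, 1, 3, 2, 2, 1, 3]; total = 13

2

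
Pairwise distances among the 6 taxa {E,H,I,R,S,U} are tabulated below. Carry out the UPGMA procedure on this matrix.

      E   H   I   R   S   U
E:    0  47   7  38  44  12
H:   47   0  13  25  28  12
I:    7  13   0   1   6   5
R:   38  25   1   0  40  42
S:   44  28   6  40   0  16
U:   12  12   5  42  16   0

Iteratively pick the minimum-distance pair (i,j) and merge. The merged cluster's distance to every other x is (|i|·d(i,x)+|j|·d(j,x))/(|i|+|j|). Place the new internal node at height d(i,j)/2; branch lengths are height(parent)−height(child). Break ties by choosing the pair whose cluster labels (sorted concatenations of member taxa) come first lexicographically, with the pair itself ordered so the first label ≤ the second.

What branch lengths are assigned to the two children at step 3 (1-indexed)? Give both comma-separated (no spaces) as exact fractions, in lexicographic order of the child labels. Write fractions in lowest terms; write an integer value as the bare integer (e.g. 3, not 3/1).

step 1: merge (I,R) at d=1; branch lengths I→1/2, R→1/2; new cluster IR
  updated: d(E,IR)=45/2, d(H,IR)=19, d(IR,S)=23, d(IR,U)=47/2
step 2: merge (E,U) at d=12; branch lengths E→6, U→6; new cluster EU
  updated: d(EU,H)=59/2, d(EU,IR)=23, d(EU,S)=30
step 3: merge (H,IR) at d=19; branch lengths H→19/2, IR→9; new cluster HIR
  updated: d(EU,HIR)=151/6, d(HIR,S)=74/3
step 4: merge (HIR,S) at d=74/3; branch lengths HIR→17/6, S→37/3; new cluster HIRS
  updated: d(EU,HIRS)=211/8
step 5: merge (EU,HIRS) at d=211/8; branch lengths EU→115/16, HIRS→41/48; new cluster EHIRSU
final tree: ((E:6,U:6):115/16,((H:19/2,(I:1/2,R:1/2):9):17/6,S:37/3):41/48)
total length: 1313/24

19/2,9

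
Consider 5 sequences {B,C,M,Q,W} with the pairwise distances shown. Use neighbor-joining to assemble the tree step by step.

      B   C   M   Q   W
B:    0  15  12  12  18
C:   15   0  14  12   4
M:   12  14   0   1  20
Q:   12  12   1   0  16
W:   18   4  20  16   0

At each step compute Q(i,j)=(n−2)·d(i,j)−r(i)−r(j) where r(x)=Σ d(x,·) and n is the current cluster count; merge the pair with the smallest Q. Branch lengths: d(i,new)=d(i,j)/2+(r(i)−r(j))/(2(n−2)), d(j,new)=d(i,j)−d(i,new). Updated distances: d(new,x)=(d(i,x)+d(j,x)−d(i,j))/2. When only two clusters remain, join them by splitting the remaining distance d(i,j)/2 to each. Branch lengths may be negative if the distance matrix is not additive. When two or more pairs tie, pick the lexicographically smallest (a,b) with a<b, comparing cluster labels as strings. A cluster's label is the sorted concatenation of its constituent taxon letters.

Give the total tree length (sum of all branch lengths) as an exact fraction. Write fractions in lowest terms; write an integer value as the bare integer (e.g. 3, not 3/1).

iteration 1: select C,W (d=4, Q=-91); attach at lengths (-1/6, 25/6); label the merged cluster CW
  updated: d(B,CW)=29/2, d(CW,M)=15, d(CW,Q)=12
iteration 2: select B,CW (d=29/2, Q=-51); attach at lengths (13/2, 8); label the merged cluster BCW
  updated: d(BCW,M)=25/4, d(BCW,Q)=19/4
iteration 3: select BCW,M (d=25/4, Q=-12); attach at lengths (5, 5/4); label the merged cluster BCMW
  updated: d(BCMW,Q)=-1/4
iteration 4: select BCMW,Q (d=-1/4); attach at lengths (-1/8, -1/8); label the merged cluster BCMQW
final tree: (((B:13/2,(C:-1/6,W:25/6):8):5,M:5/4):-1/8,Q:-1/8)
total length: 49/2

49/2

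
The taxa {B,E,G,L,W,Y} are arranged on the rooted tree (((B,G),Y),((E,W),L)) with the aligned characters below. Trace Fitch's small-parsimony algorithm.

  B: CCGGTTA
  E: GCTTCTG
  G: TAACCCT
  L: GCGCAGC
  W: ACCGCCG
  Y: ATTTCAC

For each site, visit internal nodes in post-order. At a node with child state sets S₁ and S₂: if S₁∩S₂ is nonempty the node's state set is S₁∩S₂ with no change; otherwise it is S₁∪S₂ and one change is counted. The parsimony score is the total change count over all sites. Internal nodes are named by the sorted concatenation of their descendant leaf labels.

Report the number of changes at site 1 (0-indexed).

2

BG@0: {C} ∪ {T} = {C,T} (union, +1)
BGY@0: {C,T} ∪ {A} = {A,C,T} (union, +1)
EW@0: {G} ∪ {A} = {A,G} (union, +1)
ELW@0: {A,G} ∩ {G} = {G} (intersection, +0)
BEGLWY@0: {A,C,T} ∪ {G} = {A,C,G,T} (union, +1)
BG@1: {C} ∪ {A} = {A,C} (union, +1)
BGY@1: {A,C} ∪ {T} = {A,C,T} (union, +1)
EW@1: {C} ∩ {C} = {C} (intersection, +0)
ELW@1: {C} ∩ {C} = {C} (intersection, +0)
BEGLWY@1: {A,C,T} ∩ {C} = {C} (intersection, +0)
BG@2: {G} ∪ {A} = {A,G} (union, +1)
BGY@2: {A,G} ∪ {T} = {A,G,T} (union, +1)
EW@2: {T} ∪ {C} = {C,T} (union, +1)
ELW@2: {C,T} ∪ {G} = {C,G,T} (union, +1)
BEGLWY@2: {A,G,T} ∩ {C,G,T} = {G,T} (intersection, +0)
BG@3: {G} ∪ {C} = {C,G} (union, +1)
BGY@3: {C,G} ∪ {T} = {C,G,T} (union, +1)
EW@3: {T} ∪ {G} = {G,T} (union, +1)
ELW@3: {G,T} ∪ {C} = {C,G,T} (union, +1)
BEGLWY@3: {C,G,T} ∩ {C,G,T} = {C,G,T} (intersection, +0)
BG@4: {T} ∪ {C} = {C,T} (union, +1)
BGY@4: {C,T} ∩ {C} = {C} (intersection, +0)
EW@4: {C} ∩ {C} = {C} (intersection, +0)
ELW@4: {C} ∪ {A} = {A,C} (union, +1)
BEGLWY@4: {C} ∩ {A,C} = {C} (intersection, +0)
BG@5: {T} ∪ {C} = {C,T} (union, +1)
BGY@5: {C,T} ∪ {A} = {A,C,T} (union, +1)
EW@5: {T} ∪ {C} = {C,T} (union, +1)
ELW@5: {C,T} ∪ {G} = {C,G,T} (union, +1)
BEGLWY@5: {A,C,T} ∩ {C,G,T} = {C,T} (intersection, +0)
BG@6: {A} ∪ {T} = {A,T} (union, +1)
BGY@6: {A,T} ∪ {C} = {A,C,T} (union, +1)
EW@6: {G} ∩ {G} = {G} (intersection, +0)
ELW@6: {G} ∪ {C} = {C,G} (union, +1)
BEGLWY@6: {A,C,T} ∩ {C,G} = {C} (intersection, +0)
per-site changes: [4, 2, 4, 4, 2, 4, 3]; total = 23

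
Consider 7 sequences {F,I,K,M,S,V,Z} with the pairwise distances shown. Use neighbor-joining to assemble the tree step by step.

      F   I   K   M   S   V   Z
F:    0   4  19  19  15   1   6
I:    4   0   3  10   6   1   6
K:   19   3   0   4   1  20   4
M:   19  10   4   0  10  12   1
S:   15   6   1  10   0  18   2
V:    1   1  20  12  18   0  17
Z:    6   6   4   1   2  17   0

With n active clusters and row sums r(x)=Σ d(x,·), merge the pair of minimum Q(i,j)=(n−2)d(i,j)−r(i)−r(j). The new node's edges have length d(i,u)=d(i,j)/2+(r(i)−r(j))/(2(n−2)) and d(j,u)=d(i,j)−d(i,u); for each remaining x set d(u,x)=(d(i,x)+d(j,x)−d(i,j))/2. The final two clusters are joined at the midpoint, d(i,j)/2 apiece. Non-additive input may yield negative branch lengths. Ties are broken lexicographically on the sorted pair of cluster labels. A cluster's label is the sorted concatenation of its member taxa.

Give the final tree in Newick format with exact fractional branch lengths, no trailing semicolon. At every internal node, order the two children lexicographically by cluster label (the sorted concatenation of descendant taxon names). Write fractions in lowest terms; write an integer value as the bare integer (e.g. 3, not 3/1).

1. join F+V (d=1, Q=-128) ⇒ FV; edges |F|=0, |V|=1
  updated: d(FV,I)=2, d(FV,K)=19, d(FV,M)=15, d(FV,S)=16, d(FV,Z)=11
2. join FV+I (d=2, Q=-82) ⇒ FIV; edges |FV|=11/2, |I|=-7/2
  updated: d(FIV,K)=10, d(FIV,M)=23/2, d(FIV,S)=10, d(FIV,Z)=15/2
3. join K+S (d=1, Q=-39) ⇒ KS; edges |K|=-1/6, |S|=7/6
  updated: d(FIV,KS)=19/2, d(KS,M)=13/2, d(KS,Z)=5/2
4. join FIV+KS (d=19/2, Q=-28) ⇒ FIKSV; edges |FIV|=29/4, |KS|=9/4
  updated: d(FIKSV,M)=17/4, d(FIKSV,Z)=1/4
5. join FIKSV+M (d=17/4, Q=-11/2) ⇒ FIKMSV; edges |FIKSV|=7/4, |M|=5/2
  updated: d(FIKMSV,Z)=-3/2
6. join FIKMSV+Z (d=-3/2) ⇒ FIKMSVZ; edges |FIKMSV|=-3/4, |Z|=-3/4
final tree: (((((F:0,V:1):11/2,I:-7/2):29/4,(K:-1/6,S:7/6):9/4):7/4,M:5/2):-3/4,Z:-3/4)
total length: 65/4

(((((F:0,V:1):11/2,I:-7/2):29/4,(K:-1/6,S:7/6):9/4):7/4,M:5/2):-3/4,Z:-3/4)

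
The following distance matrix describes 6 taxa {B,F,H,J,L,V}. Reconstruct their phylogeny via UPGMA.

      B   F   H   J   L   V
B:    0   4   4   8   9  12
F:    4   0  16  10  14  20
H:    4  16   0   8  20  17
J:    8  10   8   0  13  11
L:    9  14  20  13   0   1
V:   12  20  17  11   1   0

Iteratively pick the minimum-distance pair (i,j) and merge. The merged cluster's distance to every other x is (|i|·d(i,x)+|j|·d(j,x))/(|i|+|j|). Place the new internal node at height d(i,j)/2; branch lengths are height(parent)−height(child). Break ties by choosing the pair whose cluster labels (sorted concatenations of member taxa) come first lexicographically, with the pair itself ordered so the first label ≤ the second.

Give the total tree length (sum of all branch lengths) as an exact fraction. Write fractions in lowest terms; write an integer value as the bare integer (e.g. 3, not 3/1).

step 1: merge (L,V) at d=1; branch lengths L→1/2, V→1/2; new cluster LV
  updated: d(B,LV)=21/2, d(F,LV)=17, d(H,LV)=37/2, d(J,LV)=12
step 2: merge (B,F) at d=4; branch lengths B→2, F→2; new cluster BF
  updated: d(BF,H)=10, d(BF,J)=9, d(BF,LV)=55/4
step 3: merge (H,J) at d=8; branch lengths H→4, J→4; new cluster HJ
  updated: d(BF,HJ)=19/2, d(HJ,LV)=61/4
step 4: merge (BF,HJ) at d=19/2; branch lengths BF→11/4, HJ→3/4; new cluster BFHJ
  updated: d(BFHJ,LV)=29/2
step 5: merge (BFHJ,LV) at d=29/2; branch lengths BFHJ→5/2, LV→27/4; new cluster BFHJLV
final tree: (((B:2,F:2):11/4,(H:4,J:4):3/4):5/2,(L:1/2,V:1/2):27/4)
total length: 103/4

103/4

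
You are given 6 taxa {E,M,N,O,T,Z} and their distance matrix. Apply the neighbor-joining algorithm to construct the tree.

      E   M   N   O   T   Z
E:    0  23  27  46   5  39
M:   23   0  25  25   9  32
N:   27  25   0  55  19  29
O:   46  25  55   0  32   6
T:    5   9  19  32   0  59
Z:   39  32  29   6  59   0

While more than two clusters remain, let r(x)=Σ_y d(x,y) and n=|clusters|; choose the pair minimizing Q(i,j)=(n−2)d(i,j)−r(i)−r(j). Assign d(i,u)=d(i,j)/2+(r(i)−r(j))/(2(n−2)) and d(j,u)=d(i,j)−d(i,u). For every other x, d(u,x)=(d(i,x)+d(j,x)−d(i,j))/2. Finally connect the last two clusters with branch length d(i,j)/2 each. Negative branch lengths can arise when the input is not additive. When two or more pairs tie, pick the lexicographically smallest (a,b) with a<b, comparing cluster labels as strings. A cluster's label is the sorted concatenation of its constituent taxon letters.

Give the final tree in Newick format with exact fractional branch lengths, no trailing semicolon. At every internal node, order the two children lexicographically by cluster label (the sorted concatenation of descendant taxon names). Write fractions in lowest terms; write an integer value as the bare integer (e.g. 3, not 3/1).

((((E:17/3,T:-2/3):29/4,N:53/4):6,M:3):45/4,(O:23/8,Z:25/8):45/4)

1. join O+Z (d=6, Q=-305) ⇒ OZ; edges |O|=23/8, |Z|=25/8
  updated: d(E,OZ)=79/2, d(M,OZ)=51/2, d(N,OZ)=39, d(OZ,T)=85/2
2. join E+T (d=5, Q=-155) ⇒ ET; edges |E|=17/3, |T|=-2/3
  updated: d(ET,M)=27/2, d(ET,N)=41/2, d(ET,OZ)=77/2
3. join ET+N (d=41/2, Q=-116) ⇒ ENT; edges |ET|=29/4, |N|=53/4
  updated: d(ENT,M)=9, d(ENT,OZ)=57/2
4. join ENT+M (d=9, Q=-63) ⇒ EMNT; edges |ENT|=6, |M|=3
  updated: d(EMNT,OZ)=45/2
5. join EMNT+OZ (d=45/2) ⇒ EMNOTZ; edges |EMNT|=45/4, |OZ|=45/4
final tree: ((((E:17/3,T:-2/3):29/4,N:53/4):6,M:3):45/4,(O:23/8,Z:25/8):45/4)
total length: 63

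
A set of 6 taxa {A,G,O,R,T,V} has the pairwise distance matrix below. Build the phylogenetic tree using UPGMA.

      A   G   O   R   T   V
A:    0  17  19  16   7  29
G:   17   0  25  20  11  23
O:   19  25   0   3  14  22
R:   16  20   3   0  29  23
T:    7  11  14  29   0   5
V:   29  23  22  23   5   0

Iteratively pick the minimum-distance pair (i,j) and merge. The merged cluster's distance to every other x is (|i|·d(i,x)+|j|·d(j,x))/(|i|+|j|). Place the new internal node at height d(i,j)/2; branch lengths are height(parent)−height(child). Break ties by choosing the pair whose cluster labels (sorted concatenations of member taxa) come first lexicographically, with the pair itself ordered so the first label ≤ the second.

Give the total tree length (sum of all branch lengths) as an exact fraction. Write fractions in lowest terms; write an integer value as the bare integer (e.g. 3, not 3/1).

169/4

1. join O+R (d=3) ⇒ OR; edges |O|=3/2, |R|=3/2
  updated: d(A,OR)=35/2, d(G,OR)=45/2, d(OR,T)=43/2, d(OR,V)=45/2
2. join T+V (d=5) ⇒ TV; edges |T|=5/2, |V|=5/2
  updated: d(A,TV)=18, d(G,TV)=17, d(OR,TV)=22
3. join A+G (d=17) ⇒ AG; edges |A|=17/2, |G|=17/2
  updated: d(AG,OR)=20, d(AG,TV)=35/2
4. join AG+TV (d=35/2) ⇒ AGTV; edges |AG|=1/4, |TV|=25/4
  updated: d(AGTV,OR)=21
5. join AGTV+OR (d=21) ⇒ AGORTV; edges |AGTV|=7/4, |OR|=9
final tree: (((A:17/2,G:17/2):1/4,(T:5/2,V:5/2):25/4):7/4,(O:3/2,R:3/2):9)
total length: 169/4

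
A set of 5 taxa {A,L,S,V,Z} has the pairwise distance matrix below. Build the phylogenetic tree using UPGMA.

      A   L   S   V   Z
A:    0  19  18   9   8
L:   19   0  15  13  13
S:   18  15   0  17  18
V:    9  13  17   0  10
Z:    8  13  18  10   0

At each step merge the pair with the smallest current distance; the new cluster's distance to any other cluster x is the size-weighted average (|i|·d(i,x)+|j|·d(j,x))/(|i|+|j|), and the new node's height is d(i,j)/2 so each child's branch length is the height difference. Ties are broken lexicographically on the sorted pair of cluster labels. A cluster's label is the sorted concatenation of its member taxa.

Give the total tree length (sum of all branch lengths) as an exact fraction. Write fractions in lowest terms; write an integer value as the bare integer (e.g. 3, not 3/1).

iteration 1: select A,Z (d=8); attach at lengths (4, 4); label the merged cluster AZ
  updated: d(AZ,L)=16, d(AZ,S)=18, d(AZ,V)=19/2
iteration 2: select AZ,V (d=19/2); attach at lengths (3/4, 19/4); label the merged cluster AVZ
  updated: d(AVZ,L)=15, d(AVZ,S)=53/3
iteration 3: select AVZ,L (d=15); attach at lengths (11/4, 15/2); label the merged cluster ALVZ
  updated: d(ALVZ,S)=17
iteration 4: select ALVZ,S (d=17); attach at lengths (1, 17/2); label the merged cluster ALSVZ
final tree: ((((A:4,Z:4):3/4,V:19/4):11/4,L:15/2):1,S:17/2)
total length: 133/4

133/4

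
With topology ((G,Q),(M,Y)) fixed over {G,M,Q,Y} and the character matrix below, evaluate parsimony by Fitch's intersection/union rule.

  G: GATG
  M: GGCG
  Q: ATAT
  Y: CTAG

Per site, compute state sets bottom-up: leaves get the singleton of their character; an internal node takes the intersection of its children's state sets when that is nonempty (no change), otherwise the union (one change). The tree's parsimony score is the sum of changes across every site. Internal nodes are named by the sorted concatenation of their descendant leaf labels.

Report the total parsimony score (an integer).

7

GQ@0: {G} ∪ {A} = {A,G} (union, +1)
MY@0: {G} ∪ {C} = {C,G} (union, +1)
GMQY@0: {A,G} ∩ {C,G} = {G} (intersection, +0)
GQ@1: {A} ∪ {T} = {A,T} (union, +1)
MY@1: {G} ∪ {T} = {G,T} (union, +1)
GMQY@1: {A,T} ∩ {G,T} = {T} (intersection, +0)
GQ@2: {T} ∪ {A} = {A,T} (union, +1)
MY@2: {C} ∪ {A} = {A,C} (union, +1)
GMQY@2: {A,T} ∩ {A,C} = {A} (intersection, +0)
GQ@3: {G} ∪ {T} = {G,T} (union, +1)
MY@3: {G} ∩ {G} = {G} (intersection, +0)
GMQY@3: {G,T} ∩ {G} = {G} (intersection, +0)
per-site changes: [2, 2, 2, 1]; total = 7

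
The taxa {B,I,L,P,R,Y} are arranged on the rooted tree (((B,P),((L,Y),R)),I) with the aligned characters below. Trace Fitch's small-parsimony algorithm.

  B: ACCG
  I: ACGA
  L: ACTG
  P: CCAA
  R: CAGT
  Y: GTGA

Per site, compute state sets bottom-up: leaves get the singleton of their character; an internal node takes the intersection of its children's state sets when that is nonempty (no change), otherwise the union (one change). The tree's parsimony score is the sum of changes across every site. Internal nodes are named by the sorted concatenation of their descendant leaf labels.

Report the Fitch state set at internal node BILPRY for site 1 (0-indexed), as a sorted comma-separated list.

BP@0: {A} ∪ {C} = {A,C} (union, +1)
LY@0: {A} ∪ {G} = {A,G} (union, +1)
LRY@0: {A,G} ∪ {C} = {A,C,G} (union, +1)
BLPRY@0: {A,C} ∩ {A,C,G} = {A,C} (intersection, +0)
BILPRY@0: {A,C} ∩ {A} = {A} (intersection, +0)
BP@1: {C} ∩ {C} = {C} (intersection, +0)
LY@1: {C} ∪ {T} = {C,T} (union, +1)
LRY@1: {C,T} ∪ {A} = {A,C,T} (union, +1)
BLPRY@1: {C} ∩ {A,C,T} = {C} (intersection, +0)
BILPRY@1: {C} ∩ {C} = {C} (intersection, +0)
BP@2: {C} ∪ {A} = {A,C} (union, +1)
LY@2: {T} ∪ {G} = {G,T} (union, +1)
LRY@2: {G,T} ∩ {G} = {G} (intersection, +0)
BLPRY@2: {A,C} ∪ {G} = {A,C,G} (union, +1)
BILPRY@2: {A,C,G} ∩ {G} = {G} (intersection, +0)
BP@3: {G} ∪ {A} = {A,G} (union, +1)
LY@3: {G} ∪ {A} = {A,G} (union, +1)
LRY@3: {A,G} ∪ {T} = {A,G,T} (union, +1)
BLPRY@3: {A,G} ∩ {A,G,T} = {A,G} (intersection, +0)
BILPRY@3: {A,G} ∩ {A} = {A} (intersection, +0)
per-site changes: [3, 2, 3, 3]; total = 11

C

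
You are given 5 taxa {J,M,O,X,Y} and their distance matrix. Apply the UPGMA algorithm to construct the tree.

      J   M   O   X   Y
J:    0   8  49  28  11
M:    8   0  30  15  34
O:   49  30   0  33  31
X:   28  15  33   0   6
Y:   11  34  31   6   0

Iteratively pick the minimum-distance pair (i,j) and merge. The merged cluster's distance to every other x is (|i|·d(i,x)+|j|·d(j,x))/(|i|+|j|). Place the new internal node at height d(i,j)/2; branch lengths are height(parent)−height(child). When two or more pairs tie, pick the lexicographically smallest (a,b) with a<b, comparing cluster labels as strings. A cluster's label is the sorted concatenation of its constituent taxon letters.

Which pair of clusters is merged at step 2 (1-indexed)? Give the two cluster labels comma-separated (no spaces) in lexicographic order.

J,M

step 1: merge (X,Y) at d=6; branch lengths X→3, Y→3; new cluster XY
  updated: d(J,XY)=39/2, d(M,XY)=49/2, d(O,XY)=32
step 2: merge (J,M) at d=8; branch lengths J→4, M→4; new cluster JM
  updated: d(JM,O)=79/2, d(JM,XY)=22
step 3: merge (JM,XY) at d=22; branch lengths JM→7, XY→8; new cluster JMXY
  updated: d(JMXY,O)=143/4
step 4: merge (JMXY,O) at d=143/4; branch lengths JMXY→55/8, O→143/8; new cluster JMOXY
final tree: (((J:4,M:4):7,(X:3,Y:3):8):55/8,O:143/8)
total length: 215/4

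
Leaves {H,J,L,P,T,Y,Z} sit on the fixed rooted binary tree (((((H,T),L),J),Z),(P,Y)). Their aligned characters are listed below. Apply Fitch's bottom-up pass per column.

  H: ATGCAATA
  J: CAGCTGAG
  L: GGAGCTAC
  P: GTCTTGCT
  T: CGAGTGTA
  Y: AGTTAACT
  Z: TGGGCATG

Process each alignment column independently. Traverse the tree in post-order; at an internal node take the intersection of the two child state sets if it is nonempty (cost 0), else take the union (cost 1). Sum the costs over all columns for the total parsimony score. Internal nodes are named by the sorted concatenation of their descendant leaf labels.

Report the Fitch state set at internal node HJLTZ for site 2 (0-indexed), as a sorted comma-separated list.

site 0, node HT: H={A} ∪ T={C} → {A,C} (+1)
site 0, node HLT: HT={A,C} ∪ L={G} → {A,C,G} (+1)
site 0, node HJLT: HLT={A,C,G} ∩ J={C} → {C} (+0)
site 0, node HJLTZ: HJLT={C} ∪ Z={T} → {C,T} (+1)
site 0, node PY: P={G} ∪ Y={A} → {A,G} (+1)
site 0, node HJLPTYZ: HJLTZ={C,T} ∪ PY={A,G} → {A,C,G,T} (+1)
site 1, node HT: H={T} ∪ T={G} → {G,T} (+1)
site 1, node HLT: HT={G,T} ∩ L={G} → {G} (+0)
site 1, node HJLT: HLT={G} ∪ J={A} → {A,G} (+1)
site 1, node HJLTZ: HJLT={A,G} ∩ Z={G} → {G} (+0)
site 1, node PY: P={T} ∪ Y={G} → {G,T} (+1)
site 1, node HJLPTYZ: HJLTZ={G} ∩ PY={G,T} → {G} (+0)
site 2, node HT: H={G} ∪ T={A} → {A,G} (+1)
site 2, node HLT: HT={A,G} ∩ L={A} → {A} (+0)
site 2, node HJLT: HLT={A} ∪ J={G} → {A,G} (+1)
site 2, node HJLTZ: HJLT={A,G} ∩ Z={G} → {G} (+0)
site 2, node PY: P={C} ∪ Y={T} → {C,T} (+1)
site 2, node HJLPTYZ: HJLTZ={G} ∪ PY={C,T} → {C,G,T} (+1)
site 3, node HT: H={C} ∪ T={G} → {C,G} (+1)
site 3, node HLT: HT={C,G} ∩ L={G} → {G} (+0)
site 3, node HJLT: HLT={G} ∪ J={C} → {C,G} (+1)
site 3, node HJLTZ: HJLT={C,G} ∩ Z={G} → {G} (+0)
site 3, node PY: P={T} ∩ Y={T} → {T} (+0)
site 3, node HJLPTYZ: HJLTZ={G} ∪ PY={T} → {G,T} (+1)
site 4, node HT: H={A} ∪ T={T} → {A,T} (+1)
site 4, node HLT: HT={A,T} ∪ L={C} → {A,C,T} (+1)
site 4, node HJLT: HLT={A,C,T} ∩ J={T} → {T} (+0)
site 4, node HJLTZ: HJLT={T} ∪ Z={C} → {C,T} (+1)
site 4, node PY: P={T} ∪ Y={A} → {A,T} (+1)
site 4, node HJLPTYZ: HJLTZ={C,T} ∩ PY={A,T} → {T} (+0)
site 5, node HT: H={A} ∪ T={G} → {A,G} (+1)
site 5, node HLT: HT={A,G} ∪ L={T} → {A,G,T} (+1)
site 5, node HJLT: HLT={A,G,T} ∩ J={G} → {G} (+0)
site 5, node HJLTZ: HJLT={G} ∪ Z={A} → {A,G} (+1)
site 5, node PY: P={G} ∪ Y={A} → {A,G} (+1)
site 5, node HJLPTYZ: HJLTZ={A,G} ∩ PY={A,G} → {A,G} (+0)
site 6, node HT: H={T} ∩ T={T} → {T} (+0)
site 6, node HLT: HT={T} ∪ L={A} → {A,T} (+1)
site 6, node HJLT: HLT={A,T} ∩ J={A} → {A} (+0)
site 6, node HJLTZ: HJLT={A} ∪ Z={T} → {A,T} (+1)
site 6, node PY: P={C} ∩ Y={C} → {C} (+0)
site 6, node HJLPTYZ: HJLTZ={A,T} ∪ PY={C} → {A,C,T} (+1)
site 7, node HT: H={A} ∩ T={A} → {A} (+0)
site 7, node HLT: HT={A} ∪ L={C} → {A,C} (+1)
site 7, node HJLT: HLT={A,C} ∪ J={G} → {A,C,G} (+1)
site 7, node HJLTZ: HJLT={A,C,G} ∩ Z={G} → {G} (+0)
site 7, node PY: P={T} ∩ Y={T} → {T} (+0)
site 7, node HJLPTYZ: HJLTZ={G} ∪ PY={T} → {G,T} (+1)
per-site changes: [5, 3, 4, 3, 4, 4, 3, 3]; total = 29

G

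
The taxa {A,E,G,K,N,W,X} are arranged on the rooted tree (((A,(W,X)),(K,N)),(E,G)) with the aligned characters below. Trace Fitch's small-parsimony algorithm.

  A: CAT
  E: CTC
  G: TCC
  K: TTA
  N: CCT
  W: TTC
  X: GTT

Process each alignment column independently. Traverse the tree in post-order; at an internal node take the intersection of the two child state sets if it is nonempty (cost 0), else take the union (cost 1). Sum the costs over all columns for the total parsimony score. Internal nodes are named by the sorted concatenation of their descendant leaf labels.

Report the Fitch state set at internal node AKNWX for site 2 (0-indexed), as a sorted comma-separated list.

site 0, node WX: W={T} ∪ X={G} → {G,T} (+1)
site 0, node AWX: A={C} ∪ WX={G,T} → {C,G,T} (+1)
site 0, node KN: K={T} ∪ N={C} → {C,T} (+1)
site 0, node AKNWX: AWX={C,G,T} ∩ KN={C,T} → {C,T} (+0)
site 0, node EG: E={C} ∪ G={T} → {C,T} (+1)
site 0, node AEGKNWX: AKNWX={C,T} ∩ EG={C,T} → {C,T} (+0)
site 1, node WX: W={T} ∩ X={T} → {T} (+0)
site 1, node AWX: A={A} ∪ WX={T} → {A,T} (+1)
site 1, node KN: K={T} ∪ N={C} → {C,T} (+1)
site 1, node AKNWX: AWX={A,T} ∩ KN={C,T} → {T} (+0)
site 1, node EG: E={T} ∪ G={C} → {C,T} (+1)
site 1, node AEGKNWX: AKNWX={T} ∩ EG={C,T} → {T} (+0)
site 2, node WX: W={C} ∪ X={T} → {C,T} (+1)
site 2, node AWX: A={T} ∩ WX={C,T} → {T} (+0)
site 2, node KN: K={A} ∪ N={T} → {A,T} (+1)
site 2, node AKNWX: AWX={T} ∩ KN={A,T} → {T} (+0)
site 2, node EG: E={C} ∩ G={C} → {C} (+0)
site 2, node AEGKNWX: AKNWX={T} ∪ EG={C} → {C,T} (+1)
per-site changes: [4, 3, 3]; total = 10

T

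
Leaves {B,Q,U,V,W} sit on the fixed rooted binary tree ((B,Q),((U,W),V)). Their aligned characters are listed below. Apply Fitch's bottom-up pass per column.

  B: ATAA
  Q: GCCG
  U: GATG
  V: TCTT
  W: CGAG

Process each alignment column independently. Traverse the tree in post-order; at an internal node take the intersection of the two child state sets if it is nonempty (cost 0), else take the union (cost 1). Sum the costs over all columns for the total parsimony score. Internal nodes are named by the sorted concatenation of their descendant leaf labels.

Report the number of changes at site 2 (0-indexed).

BQ@0: {A} ∪ {G} = {A,G} (union, +1)
UW@0: {G} ∪ {C} = {C,G} (union, +1)
UVW@0: {C,G} ∪ {T} = {C,G,T} (union, +1)
BQUVW@0: {A,G} ∩ {C,G,T} = {G} (intersection, +0)
BQ@1: {T} ∪ {C} = {C,T} (union, +1)
UW@1: {A} ∪ {G} = {A,G} (union, +1)
UVW@1: {A,G} ∪ {C} = {A,C,G} (union, +1)
BQUVW@1: {C,T} ∩ {A,C,G} = {C} (intersection, +0)
BQ@2: {A} ∪ {C} = {A,C} (union, +1)
UW@2: {T} ∪ {A} = {A,T} (union, +1)
UVW@2: {A,T} ∩ {T} = {T} (intersection, +0)
BQUVW@2: {A,C} ∪ {T} = {A,C,T} (union, +1)
BQ@3: {A} ∪ {G} = {A,G} (union, +1)
UW@3: {G} ∩ {G} = {G} (intersection, +0)
UVW@3: {G} ∪ {T} = {G,T} (union, +1)
BQUVW@3: {A,G} ∩ {G,T} = {G} (intersection, +0)
per-site changes: [3, 3, 3, 2]; total = 11

3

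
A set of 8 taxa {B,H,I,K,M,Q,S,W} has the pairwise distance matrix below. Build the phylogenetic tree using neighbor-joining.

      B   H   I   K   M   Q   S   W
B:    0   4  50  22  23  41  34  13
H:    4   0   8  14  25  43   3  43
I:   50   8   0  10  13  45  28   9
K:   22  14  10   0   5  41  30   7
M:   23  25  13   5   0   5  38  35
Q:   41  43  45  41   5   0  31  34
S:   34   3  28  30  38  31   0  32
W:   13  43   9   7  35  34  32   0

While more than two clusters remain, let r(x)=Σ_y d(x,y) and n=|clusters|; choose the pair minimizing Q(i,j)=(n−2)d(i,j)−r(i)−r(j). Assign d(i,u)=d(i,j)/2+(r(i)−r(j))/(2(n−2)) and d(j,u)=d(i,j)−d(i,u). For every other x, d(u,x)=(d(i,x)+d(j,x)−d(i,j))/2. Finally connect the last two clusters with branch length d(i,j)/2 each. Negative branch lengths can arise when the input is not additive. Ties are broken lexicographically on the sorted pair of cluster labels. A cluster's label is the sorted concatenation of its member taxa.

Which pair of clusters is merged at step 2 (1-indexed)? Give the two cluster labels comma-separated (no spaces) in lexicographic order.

H,S

step 1: merge (M,Q) at d=5, Q=-354; branch lengths M→-11/2, Q→21/2; new cluster MQ
  updated: d(B,MQ)=59/2, d(H,MQ)=63/2, d(I,MQ)=53/2, d(K,MQ)=41/2, d(MQ,S)=32, d(MQ,W)=32
step 2: merge (H,S) at d=3, Q=-495/2; branch lengths H→-81/20, S→141/20; new cluster HS
  updated: d(B,HS)=35/2, d(HS,I)=33/2, d(HS,K)=41/2, d(HS,MQ)=121/4, d(HS,W)=36
step 3: merge (B,HS) at d=35/2, Q=-731/4; branch lengths B→325/32, HS→235/32; new cluster BHS
  updated: d(BHS,I)=49/2, d(BHS,K)=25/2, d(BHS,MQ)=169/8, d(BHS,W)=63/4
step 4: merge (BHS,MQ) at d=169/8, Q=-885/8; branch lengths BHS→99/16, MQ→239/16; new cluster BHMQS
  updated: d(BHMQS,I)=239/16, d(BHMQS,K)=95/16, d(BHMQS,W)=213/16
step 5: merge (BHMQS,K) at d=95/16, Q=-181/4; branch lengths BHMQS→185/32, K→5/32; new cluster BHKMQS
  updated: d(BHKMQS,I)=19/2, d(BHKMQS,W)=115/16
step 6: merge (BHKMQS,I) at d=19/2, Q=-411/16; branch lengths BHKMQS→123/32, I→181/32; new cluster BHIKMQS
  updated: d(BHIKMQS,W)=107/32
step 7: merge (BHIKMQS,W) at d=107/32; branch lengths BHIKMQS→107/64, W→107/64; new cluster BHIKMQSW
final tree: (((((B:325/32,(H:-81/20,S:141/20):235/32):99/16,(M:-11/2,Q:21/2):239/16):185/32,K:5/32):123/32,I:181/32):107/64,W:107/64)
total length: 2093/32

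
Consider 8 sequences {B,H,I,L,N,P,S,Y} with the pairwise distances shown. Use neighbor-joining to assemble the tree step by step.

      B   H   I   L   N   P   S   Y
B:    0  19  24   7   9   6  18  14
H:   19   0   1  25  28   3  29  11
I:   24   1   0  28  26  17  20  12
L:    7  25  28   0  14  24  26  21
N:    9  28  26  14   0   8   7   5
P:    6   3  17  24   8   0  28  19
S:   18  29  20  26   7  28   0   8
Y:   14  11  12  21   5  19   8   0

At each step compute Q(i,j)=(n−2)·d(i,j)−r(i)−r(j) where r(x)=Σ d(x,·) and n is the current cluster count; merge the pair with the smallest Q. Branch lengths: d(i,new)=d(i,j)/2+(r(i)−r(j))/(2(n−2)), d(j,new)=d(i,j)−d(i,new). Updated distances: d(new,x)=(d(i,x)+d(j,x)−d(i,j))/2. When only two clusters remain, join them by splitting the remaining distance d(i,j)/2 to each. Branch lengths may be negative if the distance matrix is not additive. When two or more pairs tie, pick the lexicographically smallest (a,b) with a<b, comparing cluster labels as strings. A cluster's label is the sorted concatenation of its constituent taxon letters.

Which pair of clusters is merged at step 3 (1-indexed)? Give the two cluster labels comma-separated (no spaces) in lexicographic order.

B,L

1. join H+I (d=1, Q=-238) ⇒ HI; edges |H|=-1/2, |I|=3/2
  updated: d(B,HI)=21, d(HI,L)=26, d(HI,N)=53/2, d(HI,P)=19/2, d(HI,S)=24, d(HI,Y)=11
2. join HI+P (d=19/2, Q=-165) ⇒ HIP; edges |HI|=71/10, |P|=12/5
  updated: d(B,HIP)=35/4, d(HIP,L)=81/4, d(HIP,N)=25/2, d(HIP,S)=85/4, d(HIP,Y)=41/4
3. join B+L (d=7, Q=-117) ⇒ BL; edges |B|=-7/16, |L|=119/16
  updated: d(BL,HIP)=11, d(BL,N)=8, d(BL,S)=37/2, d(BL,Y)=14
4. join BL+HIP (d=11, Q=-147/2) ⇒ BHILP; edges |BL|=59/12, |HIP|=73/12
  updated: d(BHILP,N)=19/4, d(BHILP,S)=115/8, d(BHILP,Y)=53/8
5. join BHILP+N (d=19/4, Q=-33) ⇒ BHILNP; edges |BHILP|=37/8, |N|=1/8
  updated: d(BHILNP,S)=133/16, d(BHILNP,Y)=55/16
6. join BHILNP+S (d=133/16, Q=-79/4) ⇒ BHILNPS; edges |BHILNP|=15/8, |S|=103/16
  updated: d(BHILNPS,Y)=25/16
7. join BHILNPS+Y (d=25/16) ⇒ BHILNPSY; edges |BHILNPS|=25/32, |Y|=25/32
final tree: (((((B:-7/16,L:119/16):59/12,((H:-1/2,I:3/2):71/10,P:12/5):73/12):37/8,N:1/8):15/8,S:103/16):25/32,Y:25/32)
total length: 345/8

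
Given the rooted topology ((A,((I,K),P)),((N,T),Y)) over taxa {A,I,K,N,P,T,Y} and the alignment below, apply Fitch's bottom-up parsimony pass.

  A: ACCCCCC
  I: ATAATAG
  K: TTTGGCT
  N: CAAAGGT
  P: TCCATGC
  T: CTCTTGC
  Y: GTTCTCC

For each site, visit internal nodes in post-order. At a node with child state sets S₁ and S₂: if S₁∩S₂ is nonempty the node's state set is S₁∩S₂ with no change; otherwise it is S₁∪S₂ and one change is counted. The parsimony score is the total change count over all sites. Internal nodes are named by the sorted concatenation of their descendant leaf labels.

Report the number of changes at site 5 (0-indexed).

[col 0] IK: children I:{A}, K:{T} ∪→ {A,T}; cost 1
[col 0] IKP: children IK:{A,T}, P:{T} ∩→ {T}; cost 0
[col 0] AIKP: children A:{A}, IKP:{T} ∪→ {A,T}; cost 1
[col 0] NT: children N:{C}, T:{C} ∩→ {C}; cost 0
[col 0] NTY: children NT:{C}, Y:{G} ∪→ {C,G}; cost 1
[col 0] AIKNPTY: children AIKP:{A,T}, NTY:{C,G} ∪→ {A,C,G,T}; cost 1
[col 1] IK: children I:{T}, K:{T} ∩→ {T}; cost 0
[col 1] IKP: children IK:{T}, P:{C} ∪→ {C,T}; cost 1
[col 1] AIKP: children A:{C}, IKP:{C,T} ∩→ {C}; cost 0
[col 1] NT: children N:{A}, T:{T} ∪→ {A,T}; cost 1
[col 1] NTY: children NT:{A,T}, Y:{T} ∩→ {T}; cost 0
[col 1] AIKNPTY: children AIKP:{C}, NTY:{T} ∪→ {C,T}; cost 1
[col 2] IK: children I:{A}, K:{T} ∪→ {A,T}; cost 1
[col 2] IKP: children IK:{A,T}, P:{C} ∪→ {A,C,T}; cost 1
[col 2] AIKP: children A:{C}, IKP:{A,C,T} ∩→ {C}; cost 0
[col 2] NT: children N:{A}, T:{C} ∪→ {A,C}; cost 1
[col 2] NTY: children NT:{A,C}, Y:{T} ∪→ {A,C,T}; cost 1
[col 2] AIKNPTY: children AIKP:{C}, NTY:{A,C,T} ∩→ {C}; cost 0
[col 3] IK: children I:{A}, K:{G} ∪→ {A,G}; cost 1
[col 3] IKP: children IK:{A,G}, P:{A} ∩→ {A}; cost 0
[col 3] AIKP: children A:{C}, IKP:{A} ∪→ {A,C}; cost 1
[col 3] NT: children N:{A}, T:{T} ∪→ {A,T}; cost 1
[col 3] NTY: children NT:{A,T}, Y:{C} ∪→ {A,C,T}; cost 1
[col 3] AIKNPTY: children AIKP:{A,C}, NTY:{A,C,T} ∩→ {A,C}; cost 0
[col 4] IK: children I:{T}, K:{G} ∪→ {G,T}; cost 1
[col 4] IKP: children IK:{G,T}, P:{T} ∩→ {T}; cost 0
[col 4] AIKP: children A:{C}, IKP:{T} ∪→ {C,T}; cost 1
[col 4] NT: children N:{G}, T:{T} ∪→ {G,T}; cost 1
[col 4] NTY: children NT:{G,T}, Y:{T} ∩→ {T}; cost 0
[col 4] AIKNPTY: children AIKP:{C,T}, NTY:{T} ∩→ {T}; cost 0
[col 5] IK: children I:{A}, K:{C} ∪→ {A,C}; cost 1
[col 5] IKP: children IK:{A,C}, P:{G} ∪→ {A,C,G}; cost 1
[col 5] AIKP: children A:{C}, IKP:{A,C,G} ∩→ {C}; cost 0
[col 5] NT: children N:{G}, T:{G} ∩→ {G}; cost 0
[col 5] NTY: children NT:{G}, Y:{C} ∪→ {C,G}; cost 1
[col 5] AIKNPTY: children AIKP:{C}, NTY:{C,G} ∩→ {C}; cost 0
[col 6] IK: children I:{G}, K:{T} ∪→ {G,T}; cost 1
[col 6] IKP: children IK:{G,T}, P:{C} ∪→ {C,G,T}; cost 1
[col 6] AIKP: children A:{C}, IKP:{C,G,T} ∩→ {C}; cost 0
[col 6] NT: children N:{T}, T:{C} ∪→ {C,T}; cost 1
[col 6] NTY: children NT:{C,T}, Y:{C} ∩→ {C}; cost 0
[col 6] AIKNPTY: children AIKP:{C}, NTY:{C} ∩→ {C}; cost 0
per-site changes: [4, 3, 4, 4, 3, 3, 3]; total = 24

3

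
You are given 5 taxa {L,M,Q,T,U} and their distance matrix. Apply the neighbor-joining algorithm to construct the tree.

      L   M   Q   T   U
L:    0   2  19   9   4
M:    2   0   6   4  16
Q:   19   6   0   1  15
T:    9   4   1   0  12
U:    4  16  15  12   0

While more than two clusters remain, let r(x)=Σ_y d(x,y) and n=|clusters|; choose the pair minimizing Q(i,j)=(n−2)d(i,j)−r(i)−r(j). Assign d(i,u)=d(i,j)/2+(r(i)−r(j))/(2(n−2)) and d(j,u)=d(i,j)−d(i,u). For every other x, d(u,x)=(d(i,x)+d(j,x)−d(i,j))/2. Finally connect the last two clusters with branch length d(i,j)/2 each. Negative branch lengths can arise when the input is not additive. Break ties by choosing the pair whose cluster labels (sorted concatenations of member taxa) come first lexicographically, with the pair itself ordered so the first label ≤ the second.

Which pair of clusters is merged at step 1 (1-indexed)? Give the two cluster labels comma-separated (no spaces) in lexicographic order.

L,U

1. join L+U (d=4, Q=-69) ⇒ LU; edges |L|=-1/6, |U|=25/6
  updated: d(LU,M)=7, d(LU,Q)=15, d(LU,T)=17/2
2. join LU+M (d=7, Q=-67/2) ⇒ LMU; edges |LU|=55/8, |M|=1/8
  updated: d(LMU,Q)=7, d(LMU,T)=11/4
3. join LMU+Q (d=7, Q=-43/4) ⇒ LMQU; edges |LMU|=35/8, |Q|=21/8
  updated: d(LMQU,T)=-13/8
4. join LMQU+T (d=-13/8) ⇒ LMQTU; edges |LMQU|=-13/16, |T|=-13/16
final tree: ((((L:-1/6,U:25/6):55/8,M:1/8):35/8,Q:21/8):-13/16,T:-13/16)
total length: 131/8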